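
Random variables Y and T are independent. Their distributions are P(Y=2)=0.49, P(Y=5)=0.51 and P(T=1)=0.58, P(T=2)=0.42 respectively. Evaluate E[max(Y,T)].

3.53

E[max(Y,T)] = Σ_y Σ_t max(y,t) · P(Y=y)P(T=t)
 = 2·0.2842 + 2·0.2058 + 5·0.2958 + 5·0.2142
 = 0.5684 + 0.4116 + 1.479 + 1.071
 = 3.53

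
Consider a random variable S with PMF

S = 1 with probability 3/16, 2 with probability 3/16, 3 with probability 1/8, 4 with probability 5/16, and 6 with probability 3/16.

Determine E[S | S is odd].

P(S is odd) = 3/16 + 1/8 = 5/16.
E[S | S is odd] = [1·3/16 + 3·1/8] / (5/16)
 = 9/16 / (5/16)
 = 9/5

1.8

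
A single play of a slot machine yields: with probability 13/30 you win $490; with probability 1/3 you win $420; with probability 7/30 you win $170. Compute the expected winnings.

392

E[payout] = 490·13/30 + 420·1/3 + 170·7/30
 = 637/3 + 140 + 119/3
 = 392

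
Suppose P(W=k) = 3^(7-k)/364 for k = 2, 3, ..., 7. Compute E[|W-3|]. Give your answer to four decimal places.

E[|W-3|] = Σ |w-3|·P(W=w)
 = 1·243/364 + 0·81/364 + 1·27/364 + 2·9/364 + 3·3/364 + 4·1/364
 = 243/364 + 0 + 27/364 + 9/182 + 9/364 + 1/91
 = 43/52

0.8269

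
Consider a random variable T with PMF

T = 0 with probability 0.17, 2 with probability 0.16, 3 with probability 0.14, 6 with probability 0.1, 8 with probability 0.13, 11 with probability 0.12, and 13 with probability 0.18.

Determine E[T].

6.04

E[T] = Σ t·P(T=t)
 = 0·0.17 + 2·0.16 + 3·0.14 + 6·0.1 + 8·0.13 + 11·0.12 + 13·0.18
 = 0 + 0.32 + 0.42 + 0.6 + 1.04 + 1.32 + 2.34
 = 6.04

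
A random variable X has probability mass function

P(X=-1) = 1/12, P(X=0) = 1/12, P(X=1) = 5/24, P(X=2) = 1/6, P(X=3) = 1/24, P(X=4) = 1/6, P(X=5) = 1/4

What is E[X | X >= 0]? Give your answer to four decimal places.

2.8182

P(X >= 0) = 1/12 + 5/24 + 1/6 + 1/24 + 1/6 + 1/4 = 11/12.
E[X | X >= 0] = [0·1/12 + 1·5/24 + 2·1/6 + 3·1/24 + 4·1/6 + 5·1/4] / (11/12)
 = 31/12 / (11/12)
 = 31/11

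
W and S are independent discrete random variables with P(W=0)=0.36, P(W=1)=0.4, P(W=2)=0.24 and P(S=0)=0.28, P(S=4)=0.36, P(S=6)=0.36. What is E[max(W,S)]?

E[max(W,S)] = Σ_w Σ_s max(w,s) · P(W=w)P(S=s)
 = 0·0.1008 + 4·0.1296 + 6·0.1296 + 1·0.112 + 4·0.144 + 6·0.144 + 2·0.0672 + 4·0.0864 + 6·0.0864
 = 0 + 0.5184 + 0.7776 + 0.112 + 0.576 + 0.864 + 0.1344 + 0.3456 + 0.5184
 = 3.8464

3.8464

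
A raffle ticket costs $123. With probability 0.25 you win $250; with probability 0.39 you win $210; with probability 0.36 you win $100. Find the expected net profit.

E[payout] = 250·0.25 + 210·0.39 + 100·0.36
 = 62.5 + 81.9 + 36
 = 180.4
Net = 180.4 - 123 = 57.4

57.4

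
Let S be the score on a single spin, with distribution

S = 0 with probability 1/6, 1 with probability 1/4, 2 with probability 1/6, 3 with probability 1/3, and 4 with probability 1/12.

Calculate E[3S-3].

E[3S-3] = Σ (3s-3)·P(S=s)
 = (-3)·1/6 + 0·1/4 + 3·1/6 + 6·1/3 + 9·1/12
 = (-1/2) + 0 + 1/2 + 2 + 3/4
 = 11/4

2.75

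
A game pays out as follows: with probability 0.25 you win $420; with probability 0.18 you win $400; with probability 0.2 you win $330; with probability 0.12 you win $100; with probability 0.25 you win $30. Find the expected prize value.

E[payout] = 420·0.25 + 400·0.18 + 330·0.2 + 100·0.12 + 30·0.25
 = 105 + 72 + 66 + 12 + 7.5
 = 262.5

262.5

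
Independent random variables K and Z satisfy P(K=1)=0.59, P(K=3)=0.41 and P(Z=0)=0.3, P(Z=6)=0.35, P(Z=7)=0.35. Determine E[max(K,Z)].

5.096

E[max(K,Z)] = Σ_k Σ_z max(k,z) · P(K=k)P(Z=z)
 = 1·0.177 + 6·0.2065 + 7·0.2065 + 3·0.123 + 6·0.1435 + 7·0.1435
 = 0.177 + 1.239 + 1.4455 + 0.369 + 0.861 + 1.0045
 = 5.096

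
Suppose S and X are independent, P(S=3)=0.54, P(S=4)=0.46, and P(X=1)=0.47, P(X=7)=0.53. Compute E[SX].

14.4628

E[SX] = Σ_s Σ_x sx · P(S=s)P(X=x)
 = 3·0.2538 + 21·0.2862 + 4·0.2162 + 28·0.2438
 = 0.7614 + 6.0102 + 0.8648 + 6.8264
 = 14.4628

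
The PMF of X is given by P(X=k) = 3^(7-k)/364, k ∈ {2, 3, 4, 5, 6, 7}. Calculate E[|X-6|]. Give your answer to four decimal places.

3.5137

E[|X-6|] = Σ |x-6|·P(X=x)
 = 4·243/364 + 3·81/364 + 2·27/364 + 1·9/364 + 0·3/364 + 1·1/364
 = 243/91 + 243/364 + 27/182 + 9/364 + 0 + 1/364
 = 1279/364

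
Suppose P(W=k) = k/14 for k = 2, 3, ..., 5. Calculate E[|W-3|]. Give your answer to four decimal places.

E[|W-3|] = Σ |w-3|·P(W=w)
 = 1·1/7 + 0·3/14 + 1·2/7 + 2·5/14
 = 1/7 + 0 + 2/7 + 5/7
 = 8/7

1.1429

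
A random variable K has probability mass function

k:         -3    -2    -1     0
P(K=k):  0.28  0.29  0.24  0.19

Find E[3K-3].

E[3K-3] = Σ (3k-3)·P(K=k)
 = (-12)·0.28 + (-9)·0.29 + (-6)·0.24 + (-3)·0.19
 = (-3.36) + (-2.61) + (-1.44) + (-0.57)
 = -7.98

-7.98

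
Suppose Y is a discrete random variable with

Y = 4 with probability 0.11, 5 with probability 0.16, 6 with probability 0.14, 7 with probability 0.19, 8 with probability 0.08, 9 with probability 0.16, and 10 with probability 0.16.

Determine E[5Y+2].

E[5Y+2] = Σ (5y+2)·P(Y=y)
 = 22·0.11 + 27·0.16 + 32·0.14 + 37·0.19 + 42·0.08 + 47·0.16 + 52·0.16
 = 2.42 + 4.32 + 4.48 + 7.03 + 3.36 + 7.52 + 8.32
 = 37.45

37.45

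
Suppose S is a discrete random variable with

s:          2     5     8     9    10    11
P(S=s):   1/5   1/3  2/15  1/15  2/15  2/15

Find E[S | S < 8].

3.875

P(S < 8) = 1/5 + 1/3 = 8/15.
E[S | S < 8] = [2·1/5 + 5·1/3] / (8/15)
 = 31/15 / (8/15)
 = 31/8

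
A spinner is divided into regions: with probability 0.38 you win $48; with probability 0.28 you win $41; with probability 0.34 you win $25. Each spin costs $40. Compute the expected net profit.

E[payout] = 48·0.38 + 41·0.28 + 25·0.34
 = 18.24 + 11.48 + 8.5
 = 38.22
Net = 38.22 - 40 = -1.78

-1.78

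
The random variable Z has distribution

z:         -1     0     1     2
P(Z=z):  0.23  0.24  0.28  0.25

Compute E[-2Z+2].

E[-2Z+2] = Σ (-2z+2)·P(Z=z)
 = 4·0.23 + 2·0.24 + 0·0.28 + (-2)·0.25
 = 0.92 + 0.48 + 0 + (-0.5)
 = 0.9

0.9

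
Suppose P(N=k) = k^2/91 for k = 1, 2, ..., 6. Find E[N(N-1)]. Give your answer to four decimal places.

20.1538

E[N(N-1)] = Σ n(n-1)·P(N=n)
 = 0·1/91 + 2·4/91 + 6·9/91 + 12·16/91 + 20·25/91 + 30·36/91
 = 0 + 8/91 + 54/91 + 192/91 + 500/91 + 1080/91
 = 262/13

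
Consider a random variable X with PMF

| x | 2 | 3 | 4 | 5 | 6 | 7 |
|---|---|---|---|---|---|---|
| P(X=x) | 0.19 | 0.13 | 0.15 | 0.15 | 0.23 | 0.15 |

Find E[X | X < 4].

P(X < 4) = 0.19 + 0.13 = 0.32.
E[X | X < 4] = [2·0.19 + 3·0.13] / 0.32
 = 0.77 / 0.32
 = 77/32

2.40625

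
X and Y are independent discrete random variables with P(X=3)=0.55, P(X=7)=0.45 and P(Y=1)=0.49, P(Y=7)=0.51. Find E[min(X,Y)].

2.938

E[min(X,Y)] = Σ_x Σ_y min(x,y) · P(X=x)P(Y=y)
 = 1·0.2695 + 3·0.2805 + 1·0.2205 + 7·0.2295
 = 0.2695 + 0.8415 + 0.2205 + 1.6065
 = 2.938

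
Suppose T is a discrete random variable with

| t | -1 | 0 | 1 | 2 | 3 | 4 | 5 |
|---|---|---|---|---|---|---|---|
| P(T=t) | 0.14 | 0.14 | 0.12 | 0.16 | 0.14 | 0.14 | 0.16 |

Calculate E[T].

2.08

E[T] = Σ t·P(T=t)
 = (-1)·0.14 + 0·0.14 + 1·0.12 + 2·0.16 + 3·0.14 + 4·0.14 + 5·0.16
 = (-0.14) + 0 + 0.12 + 0.32 + 0.42 + 0.56 + 0.8
 = 2.08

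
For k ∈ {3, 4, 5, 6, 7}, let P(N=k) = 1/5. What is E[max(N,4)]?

5.2

E[max(N,4)] = Σ max(n,4)·P(N=n)
 = 4·1/5 + 4·1/5 + 5·1/5 + 6·1/5 + 7·1/5
 = 4/5 + 4/5 + 1 + 6/5 + 7/5
 = 26/5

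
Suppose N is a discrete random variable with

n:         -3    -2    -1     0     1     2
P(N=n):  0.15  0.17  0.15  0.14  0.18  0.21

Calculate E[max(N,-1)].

E[max(N,-1)] = Σ max(n,-1)·P(N=n)
 = (-1)·0.15 + (-1)·0.17 + (-1)·0.15 + 0·0.14 + 1·0.18 + 2·0.21
 = (-0.15) + (-0.17) + (-0.15) + 0 + 0.18 + 0.42
 = 0.13

0.13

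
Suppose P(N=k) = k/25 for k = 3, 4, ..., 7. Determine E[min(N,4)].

E[min(N,4)] = Σ min(n,4)·P(N=n)
 = 3·3/25 + 4·4/25 + 4·1/5 + 4·6/25 + 4·7/25
 = 9/25 + 16/25 + 4/5 + 24/25 + 28/25
 = 97/25

3.88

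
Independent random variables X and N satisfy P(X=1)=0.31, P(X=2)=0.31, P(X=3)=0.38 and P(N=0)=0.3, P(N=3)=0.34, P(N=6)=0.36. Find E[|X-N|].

E[|X-N|] = Σ_x Σ_n |x-n| · P(X=x)P(N=n)
 = 1·0.093 + 2·0.1054 + 5·0.1116 + 2·0.093 + 1·0.1054 + 4·0.1116 + 3·0.114 + 0·0.1292 + 3·0.1368
 = 0.093 + 0.2108 + 0.558 + 0.186 + 0.1054 + 0.4464 + 0.342 + 0 + 0.4104
 = 2.352

2.352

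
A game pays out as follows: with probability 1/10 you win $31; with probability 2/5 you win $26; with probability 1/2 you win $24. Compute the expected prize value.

25.5

E[payout] = 31·1/10 + 26·2/5 + 24·1/2
 = 31/10 + 52/5 + 12
 = 51/2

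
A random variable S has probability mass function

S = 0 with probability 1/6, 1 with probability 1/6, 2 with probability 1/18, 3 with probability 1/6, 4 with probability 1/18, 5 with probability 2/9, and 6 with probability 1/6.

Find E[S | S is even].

P(S is even) = 1/6 + 1/18 + 1/18 + 1/6 = 4/9.
E[S | S is even] = [0·1/6 + 2·1/18 + 4·1/18 + 6·1/6] / (4/9)
 = 4/3 / (4/9)
 = 3

3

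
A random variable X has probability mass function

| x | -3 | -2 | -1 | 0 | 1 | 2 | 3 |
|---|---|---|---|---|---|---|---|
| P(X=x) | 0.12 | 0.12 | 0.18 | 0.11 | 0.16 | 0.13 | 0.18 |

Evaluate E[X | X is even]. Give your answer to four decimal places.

P(X is even) = 0.12 + 0.11 + 0.13 = 0.36.
E[X | X is even] = [(-2)·0.12 + 0·0.11 + 2·0.13] / 0.36
 = 0.02 / 0.36
 = 1/18

0.0556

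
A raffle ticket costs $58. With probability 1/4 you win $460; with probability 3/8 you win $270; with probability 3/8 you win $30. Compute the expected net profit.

E[payout] = 460·1/4 + 270·3/8 + 30·3/8
 = 115 + 405/4 + 45/4
 = 455/2
Net = 455/2 - 58 = 339/2

169.5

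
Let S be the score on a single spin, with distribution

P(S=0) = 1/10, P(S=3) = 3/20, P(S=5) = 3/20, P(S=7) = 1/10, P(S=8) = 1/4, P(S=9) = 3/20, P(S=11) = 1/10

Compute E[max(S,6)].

7.55

E[max(S,6)] = Σ max(s,6)·P(S=s)
 = 6·1/10 + 6·3/20 + 6·3/20 + 7·1/10 + 8·1/4 + 9·3/20 + 11·1/10
 = 3/5 + 9/10 + 9/10 + 7/10 + 2 + 27/20 + 11/10
 = 151/20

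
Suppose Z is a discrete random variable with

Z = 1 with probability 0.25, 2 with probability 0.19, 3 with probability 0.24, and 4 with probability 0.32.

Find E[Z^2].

8.29

E[Z^2] = Σ z^2·P(Z=z)
 = 1·0.25 + 4·0.19 + 9·0.24 + 16·0.32
 = 0.25 + 0.76 + 2.16 + 5.12
 = 8.29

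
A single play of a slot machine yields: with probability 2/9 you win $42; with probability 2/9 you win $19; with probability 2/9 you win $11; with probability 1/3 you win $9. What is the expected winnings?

19

E[payout] = 42·2/9 + 19·2/9 + 11·2/9 + 9·1/3
 = 28/3 + 38/9 + 22/9 + 3
 = 19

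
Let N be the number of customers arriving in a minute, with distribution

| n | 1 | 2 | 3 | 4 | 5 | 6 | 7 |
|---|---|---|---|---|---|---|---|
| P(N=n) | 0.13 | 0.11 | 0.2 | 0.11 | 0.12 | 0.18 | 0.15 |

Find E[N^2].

E[N^2] = Σ n^2·P(N=n)
 = 1·0.13 + 4·0.11 + 9·0.2 + 16·0.11 + 25·0.12 + 36·0.18 + 49·0.15
 = 0.13 + 0.44 + 1.8 + 1.76 + 3 + 6.48 + 7.35
 = 20.96

20.96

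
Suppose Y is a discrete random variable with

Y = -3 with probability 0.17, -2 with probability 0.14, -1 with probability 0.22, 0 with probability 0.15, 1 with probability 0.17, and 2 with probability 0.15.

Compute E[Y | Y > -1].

P(Y > -1) = 0.15 + 0.17 + 0.15 = 0.47.
E[Y | Y > -1] = [0·0.15 + 1·0.17 + 2·0.15] / 0.47
 = 0.47 / 0.47
 = 1

1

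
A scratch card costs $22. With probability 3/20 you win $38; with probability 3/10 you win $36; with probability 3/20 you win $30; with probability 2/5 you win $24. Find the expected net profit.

E[payout] = 38·3/20 + 36·3/10 + 30·3/20 + 24·2/5
 = 57/10 + 54/5 + 9/2 + 48/5
 = 153/5
Net = 153/5 - 22 = 43/5

8.6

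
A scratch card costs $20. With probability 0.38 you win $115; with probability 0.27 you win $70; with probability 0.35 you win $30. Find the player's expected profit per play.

E[payout] = 115·0.38 + 70·0.27 + 30·0.35
 = 43.7 + 18.9 + 10.5
 = 73.1
Net = 73.1 - 20 = 53.1

53.1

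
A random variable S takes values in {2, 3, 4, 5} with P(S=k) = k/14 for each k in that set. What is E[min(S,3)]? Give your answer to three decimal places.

E[min(S,3)] = Σ min(s,3)·P(S=s)
 = 2·1/7 + 3·3/14 + 3·2/7 + 3·5/14
 = 2/7 + 9/14 + 6/7 + 15/14
 = 20/7

2.857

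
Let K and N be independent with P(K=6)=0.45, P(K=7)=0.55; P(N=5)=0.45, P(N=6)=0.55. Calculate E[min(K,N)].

5.55

E[min(K,N)] = Σ_k Σ_n min(k,n) · P(K=k)P(N=n)
 = 5·0.2025 + 6·0.2475 + 5·0.2475 + 6·0.3025
 = 1.0125 + 1.485 + 1.2375 + 1.815
 = 5.55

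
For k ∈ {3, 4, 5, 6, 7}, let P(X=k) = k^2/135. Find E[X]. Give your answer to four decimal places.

5.7407

E[X] = Σ x·P(X=x)
 = 3·1/15 + 4·16/135 + 5·5/27 + 6·4/15 + 7·49/135
 = 1/5 + 64/135 + 25/27 + 8/5 + 343/135
 = 155/27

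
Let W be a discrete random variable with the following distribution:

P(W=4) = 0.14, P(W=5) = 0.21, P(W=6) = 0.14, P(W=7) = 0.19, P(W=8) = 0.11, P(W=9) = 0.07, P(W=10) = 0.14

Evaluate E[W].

6.69

E[W] = Σ w·P(W=w)
 = 4·0.14 + 5·0.21 + 6·0.14 + 7·0.19 + 8·0.11 + 9·0.07 + 10·0.14
 = 0.56 + 1.05 + 0.84 + 1.33 + 0.88 + 0.63 + 1.4
 = 6.69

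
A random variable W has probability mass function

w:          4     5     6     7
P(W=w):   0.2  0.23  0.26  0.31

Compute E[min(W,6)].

5.37

E[min(W,6)] = Σ min(w,6)·P(W=w)
 = 4·0.2 + 5·0.23 + 6·0.26 + 6·0.31
 = 0.8 + 1.15 + 1.56 + 1.86
 = 5.37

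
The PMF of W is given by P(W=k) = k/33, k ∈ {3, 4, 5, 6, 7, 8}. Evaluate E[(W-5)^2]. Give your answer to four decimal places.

3.6970

E[(W-5)^2] = Σ (w-5)^2·P(W=w)
 = 4·1/11 + 1·4/33 + 0·5/33 + 1·2/11 + 4·7/33 + 9·8/33
 = 4/11 + 4/33 + 0 + 2/11 + 28/33 + 24/11
 = 122/33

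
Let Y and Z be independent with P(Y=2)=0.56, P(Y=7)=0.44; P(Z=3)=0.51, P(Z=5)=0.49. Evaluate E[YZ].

16.716

E[YZ] = Σ_y Σ_z yz · P(Y=y)P(Z=z)
 = 6·0.2856 + 10·0.2744 + 21·0.2244 + 35·0.2156
 = 1.7136 + 2.744 + 4.7124 + 7.546
 = 16.716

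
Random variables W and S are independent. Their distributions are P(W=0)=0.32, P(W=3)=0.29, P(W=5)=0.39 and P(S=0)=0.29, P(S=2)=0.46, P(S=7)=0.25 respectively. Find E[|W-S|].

E[|W-S|] = Σ_w Σ_s |w-s| · P(W=w)P(S=s)
 = 0·0.0928 + 2·0.1472 + 7·0.08 + 3·0.0841 + 1·0.1334 + 4·0.0725 + 5·0.1131 + 3·0.1794 + 2·0.0975
 = 0 + 0.2944 + 0.56 + 0.2523 + 0.1334 + 0.29 + 0.5655 + 0.5382 + 0.195
 = 2.8288

2.8288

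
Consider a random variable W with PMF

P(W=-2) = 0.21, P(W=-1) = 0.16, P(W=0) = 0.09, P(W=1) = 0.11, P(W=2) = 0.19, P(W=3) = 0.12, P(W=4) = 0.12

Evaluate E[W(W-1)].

E[W(W-1)] = Σ w(w-1)·P(W=w)
 = 6·0.21 + 2·0.16 + 0·0.09 + 0·0.11 + 2·0.19 + 6·0.12 + 12·0.12
 = 1.26 + 0.32 + 0 + 0 + 0.38 + 0.72 + 1.44
 = 4.12

4.12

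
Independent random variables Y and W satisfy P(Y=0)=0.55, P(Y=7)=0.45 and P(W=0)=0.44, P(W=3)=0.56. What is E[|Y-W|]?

3.318

E[|Y-W|] = Σ_y Σ_w |y-w| · P(Y=y)P(W=w)
 = 0·0.242 + 3·0.308 + 7·0.198 + 4·0.252
 = 0 + 0.924 + 1.386 + 1.008
 = 3.318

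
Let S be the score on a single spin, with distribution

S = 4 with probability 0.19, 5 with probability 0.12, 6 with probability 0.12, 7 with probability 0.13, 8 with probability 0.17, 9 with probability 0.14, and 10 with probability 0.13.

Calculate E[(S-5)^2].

7.85

E[(S-5)^2] = Σ (s-5)^2·P(S=s)
 = 1·0.19 + 0·0.12 + 1·0.12 + 4·0.13 + 9·0.17 + 16·0.14 + 25·0.13
 = 0.19 + 0 + 0.12 + 0.52 + 1.53 + 2.24 + 3.25
 = 7.85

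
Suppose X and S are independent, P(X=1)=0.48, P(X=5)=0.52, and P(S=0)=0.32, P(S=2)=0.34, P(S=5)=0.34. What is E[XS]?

7.3304

E[XS] = Σ_x Σ_s xs · P(X=x)P(S=s)
 = 0·0.1536 + 2·0.1632 + 5·0.1632 + 0·0.1664 + 10·0.1768 + 25·0.1768
 = 0 + 0.3264 + 0.816 + 0 + 1.768 + 4.42
 = 7.3304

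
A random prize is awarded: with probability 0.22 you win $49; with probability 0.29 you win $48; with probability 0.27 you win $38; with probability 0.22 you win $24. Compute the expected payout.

40.24

E[payout] = 49·0.22 + 48·0.29 + 38·0.27 + 24·0.22
 = 10.78 + 13.92 + 10.26 + 5.28
 = 40.24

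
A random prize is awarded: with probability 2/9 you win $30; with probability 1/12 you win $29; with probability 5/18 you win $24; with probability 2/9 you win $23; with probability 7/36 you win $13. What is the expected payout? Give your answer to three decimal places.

23.389

E[payout] = 30·2/9 + 29·1/12 + 24·5/18 + 23·2/9 + 13·7/36
 = 20/3 + 29/12 + 20/3 + 46/9 + 91/36
 = 421/18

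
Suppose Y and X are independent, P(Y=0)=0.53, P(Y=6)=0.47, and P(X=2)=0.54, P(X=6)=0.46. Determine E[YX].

E[YX] = Σ_y Σ_x yx · P(Y=y)P(X=x)
 = 0·0.2862 + 0·0.2438 + 12·0.2538 + 36·0.2162
 = 0 + 0 + 3.0456 + 7.7832
 = 10.8288

10.8288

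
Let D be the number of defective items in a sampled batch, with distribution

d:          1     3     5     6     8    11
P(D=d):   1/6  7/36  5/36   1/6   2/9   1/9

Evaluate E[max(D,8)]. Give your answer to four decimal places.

8.3333

E[max(D,8)] = Σ max(d,8)·P(D=d)
 = 8·1/6 + 8·7/36 + 8·5/36 + 8·1/6 + 8·2/9 + 11·1/9
 = 4/3 + 14/9 + 10/9 + 4/3 + 16/9 + 11/9
 = 25/3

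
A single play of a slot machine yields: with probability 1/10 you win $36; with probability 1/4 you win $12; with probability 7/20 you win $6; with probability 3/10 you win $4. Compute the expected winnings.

9.9

E[payout] = 36·1/10 + 12·1/4 + 6·7/20 + 4·3/10
 = 18/5 + 3 + 21/10 + 6/5
 = 99/10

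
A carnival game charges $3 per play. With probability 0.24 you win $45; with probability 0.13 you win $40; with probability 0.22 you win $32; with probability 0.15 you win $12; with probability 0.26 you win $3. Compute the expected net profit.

22.62

E[payout] = 45·0.24 + 40·0.13 + 32·0.22 + 12·0.15 + 3·0.26
 = 10.8 + 5.2 + 7.04 + 1.8 + 0.78
 = 25.62
Net = 25.62 - 3 = 22.62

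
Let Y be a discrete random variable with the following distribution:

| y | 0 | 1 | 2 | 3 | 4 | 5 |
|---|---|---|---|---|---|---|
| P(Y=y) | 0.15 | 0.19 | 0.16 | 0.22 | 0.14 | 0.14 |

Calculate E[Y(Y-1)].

E[Y(Y-1)] = Σ y(y-1)·P(Y=y)
 = 0·0.15 + 0·0.19 + 2·0.16 + 6·0.22 + 12·0.14 + 20·0.14
 = 0 + 0 + 0.32 + 1.32 + 1.68 + 2.8
 = 6.12

6.12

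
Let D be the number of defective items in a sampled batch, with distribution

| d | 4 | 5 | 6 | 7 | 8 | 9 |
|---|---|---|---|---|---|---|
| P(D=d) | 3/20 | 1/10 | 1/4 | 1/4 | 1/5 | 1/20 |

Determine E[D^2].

E[D^2] = Σ d^2·P(D=d)
 = 16·3/20 + 25·1/10 + 36·1/4 + 49·1/4 + 64·1/5 + 81·1/20
 = 12/5 + 5/2 + 9 + 49/4 + 64/5 + 81/20
 = 43

43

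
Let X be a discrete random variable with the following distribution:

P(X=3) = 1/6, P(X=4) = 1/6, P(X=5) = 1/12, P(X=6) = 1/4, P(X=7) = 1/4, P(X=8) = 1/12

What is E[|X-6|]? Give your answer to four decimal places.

E[|X-6|] = Σ |x-6|·P(X=x)
 = 3·1/6 + 2·1/6 + 1·1/12 + 0·1/4 + 1·1/4 + 2·1/12
 = 1/2 + 1/3 + 1/12 + 0 + 1/4 + 1/6
 = 4/3

1.3333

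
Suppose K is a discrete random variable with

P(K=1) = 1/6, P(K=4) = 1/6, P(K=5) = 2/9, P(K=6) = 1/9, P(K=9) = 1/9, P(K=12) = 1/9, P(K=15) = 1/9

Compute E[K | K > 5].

10.5

P(K > 5) = 1/9 + 1/9 + 1/9 + 1/9 = 4/9.
E[K | K > 5] = [6·1/9 + 9·1/9 + 12·1/9 + 15·1/9] / (4/9)
 = 14/3 / (4/9)
 = 21/2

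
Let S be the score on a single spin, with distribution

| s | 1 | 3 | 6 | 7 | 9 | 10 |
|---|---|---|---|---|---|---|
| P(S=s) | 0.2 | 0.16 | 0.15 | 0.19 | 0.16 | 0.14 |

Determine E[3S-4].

13.25

E[3S-4] = Σ (3s-4)·P(S=s)
 = (-1)·0.2 + 5·0.16 + 14·0.15 + 17·0.19 + 23·0.16 + 26·0.14
 = (-0.2) + 0.8 + 2.1 + 3.23 + 3.68 + 3.64
 = 13.25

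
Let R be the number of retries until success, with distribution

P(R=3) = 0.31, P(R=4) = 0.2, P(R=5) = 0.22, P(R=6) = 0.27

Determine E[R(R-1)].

16.76

E[R(R-1)] = Σ r(r-1)·P(R=r)
 = 6·0.31 + 12·0.2 + 20·0.22 + 30·0.27
 = 1.86 + 2.4 + 4.4 + 8.1
 = 16.76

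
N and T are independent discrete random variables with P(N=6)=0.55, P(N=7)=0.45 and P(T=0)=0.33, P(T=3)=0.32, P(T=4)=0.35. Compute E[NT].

E[NT] = Σ_n Σ_t nt · P(N=n)P(T=t)
 = 0·0.1815 + 18·0.176 + 24·0.1925 + 0·0.1485 + 21·0.144 + 28·0.1575
 = 0 + 3.168 + 4.62 + 0 + 3.024 + 4.41
 = 15.222

15.222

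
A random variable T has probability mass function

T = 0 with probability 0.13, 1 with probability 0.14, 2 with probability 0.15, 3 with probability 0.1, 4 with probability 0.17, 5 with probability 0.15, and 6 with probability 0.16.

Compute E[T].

3.13

E[T] = Σ t·P(T=t)
 = 0·0.13 + 1·0.14 + 2·0.15 + 3·0.1 + 4·0.17 + 5·0.15 + 6·0.16
 = 0 + 0.14 + 0.3 + 0.3 + 0.68 + 0.75 + 0.96
 = 3.13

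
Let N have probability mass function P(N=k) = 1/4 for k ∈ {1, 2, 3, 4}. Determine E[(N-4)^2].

3.5

E[(N-4)^2] = Σ (n-4)^2·P(N=n)
 = 9·1/4 + 4·1/4 + 1·1/4 + 0·1/4
 = 9/4 + 1 + 1/4 + 0
 = 7/2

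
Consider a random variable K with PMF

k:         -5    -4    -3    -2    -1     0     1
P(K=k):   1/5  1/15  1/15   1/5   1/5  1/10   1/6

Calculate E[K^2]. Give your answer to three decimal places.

E[K^2] = Σ k^2·P(K=k)
 = 25·1/5 + 16·1/15 + 9·1/15 + 4·1/5 + 1·1/5 + 0·1/10 + 1·1/6
 = 5 + 16/15 + 3/5 + 4/5 + 1/5 + 0 + 1/6
 = 47/6

7.833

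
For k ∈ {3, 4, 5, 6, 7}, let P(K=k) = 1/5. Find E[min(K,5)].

4.4

E[min(K,5)] = Σ min(k,5)·P(K=k)
 = 3·1/5 + 4·1/5 + 5·1/5 + 5·1/5 + 5·1/5
 = 3/5 + 4/5 + 1 + 1 + 1
 = 22/5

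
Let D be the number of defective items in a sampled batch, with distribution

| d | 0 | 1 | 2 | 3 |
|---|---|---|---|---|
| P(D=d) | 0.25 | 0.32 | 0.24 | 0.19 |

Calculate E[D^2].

E[D^2] = Σ d^2·P(D=d)
 = 0·0.25 + 1·0.32 + 4·0.24 + 9·0.19
 = 0 + 0.32 + 0.96 + 1.71
 = 2.99

2.99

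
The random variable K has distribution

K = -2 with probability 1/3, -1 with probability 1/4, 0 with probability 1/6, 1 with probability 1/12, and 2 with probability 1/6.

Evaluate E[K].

-0.5

E[K] = Σ k·P(K=k)
 = (-2)·1/3 + (-1)·1/4 + 0·1/6 + 1·1/12 + 2·1/6
 = (-2/3) + (-1/4) + 0 + 1/12 + 1/3
 = -1/2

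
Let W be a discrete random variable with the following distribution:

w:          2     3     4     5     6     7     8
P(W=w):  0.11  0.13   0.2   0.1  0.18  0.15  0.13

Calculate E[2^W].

E[2^W] = Σ 2^w·P(W=w)
 = 4·0.11 + 8·0.13 + 16·0.2 + 32·0.1 + 64·0.18 + 128·0.15 + 256·0.13
 = 0.44 + 1.04 + 3.2 + 3.2 + 11.52 + 19.2 + 33.28
 = 71.88

71.88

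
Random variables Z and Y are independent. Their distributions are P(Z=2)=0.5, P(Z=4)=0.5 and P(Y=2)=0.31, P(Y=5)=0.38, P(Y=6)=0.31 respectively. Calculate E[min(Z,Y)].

E[min(Z,Y)] = Σ_z Σ_y min(z,y) · P(Z=z)P(Y=y)
 = 2·0.155 + 2·0.19 + 2·0.155 + 2·0.155 + 4·0.19 + 4·0.155
 = 0.31 + 0.38 + 0.31 + 0.31 + 0.76 + 0.62
 = 2.69

2.69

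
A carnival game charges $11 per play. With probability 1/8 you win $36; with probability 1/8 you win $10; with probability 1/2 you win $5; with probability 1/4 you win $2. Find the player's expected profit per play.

-2.25

E[payout] = 36·1/8 + 10·1/8 + 5·1/2 + 2·1/4
 = 9/2 + 5/4 + 5/2 + 1/2
 = 35/4
Net = 35/4 - 11 = -9/4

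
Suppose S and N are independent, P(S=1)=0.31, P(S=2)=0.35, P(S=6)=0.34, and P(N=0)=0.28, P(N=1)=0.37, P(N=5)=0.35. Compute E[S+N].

E[S+N] = Σ_s Σ_n (s+n) · P(S=s)P(N=n)
 = 1·0.0868 + 2·0.1147 + 6·0.1085 + 2·0.098 + 3·0.1295 + 7·0.1225 + 6·0.0952 + 7·0.1258 + 11·0.119
 = 0.0868 + 0.2294 + 0.651 + 0.196 + 0.3885 + 0.8575 + 0.5712 + 0.8806 + 1.309
 = 5.17

5.17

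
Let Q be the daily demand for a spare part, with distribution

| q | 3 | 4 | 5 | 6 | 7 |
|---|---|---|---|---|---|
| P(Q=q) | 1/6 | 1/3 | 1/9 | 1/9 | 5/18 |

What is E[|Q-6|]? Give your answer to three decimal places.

1.556

E[|Q-6|] = Σ |q-6|·P(Q=q)
 = 3·1/6 + 2·1/3 + 1·1/9 + 0·1/9 + 1·5/18
 = 1/2 + 2/3 + 1/9 + 0 + 5/18
 = 14/9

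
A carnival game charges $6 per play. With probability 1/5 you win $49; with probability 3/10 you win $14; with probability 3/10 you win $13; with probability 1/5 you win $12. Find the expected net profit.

E[payout] = 49·1/5 + 14·3/10 + 13·3/10 + 12·1/5
 = 49/5 + 21/5 + 39/10 + 12/5
 = 203/10
Net = 203/10 - 6 = 143/10

14.3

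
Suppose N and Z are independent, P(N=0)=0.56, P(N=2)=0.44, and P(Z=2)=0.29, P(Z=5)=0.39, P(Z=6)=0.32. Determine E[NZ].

E[NZ] = Σ_n Σ_z nz · P(N=n)P(Z=z)
 = 0·0.1624 + 0·0.2184 + 0·0.1792 + 4·0.1276 + 10·0.1716 + 12·0.1408
 = 0 + 0 + 0 + 0.5104 + 1.716 + 1.6896
 = 3.916

3.916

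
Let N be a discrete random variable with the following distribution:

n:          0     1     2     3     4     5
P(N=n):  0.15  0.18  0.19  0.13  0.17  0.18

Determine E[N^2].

E[N^2] = Σ n^2·P(N=n)
 = 0·0.15 + 1·0.18 + 4·0.19 + 9·0.13 + 16·0.17 + 25·0.18
 = 0 + 0.18 + 0.76 + 1.17 + 2.72 + 4.5
 = 9.33

9.33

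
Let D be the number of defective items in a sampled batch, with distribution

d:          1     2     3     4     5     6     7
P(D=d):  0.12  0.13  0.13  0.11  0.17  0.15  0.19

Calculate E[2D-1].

E[2D-1] = Σ (2d-1)·P(D=d)
 = 1·0.12 + 3·0.13 + 5·0.13 + 7·0.11 + 9·0.17 + 11·0.15 + 13·0.19
 = 0.12 + 0.39 + 0.65 + 0.77 + 1.53 + 1.65 + 2.47
 = 7.58

7.58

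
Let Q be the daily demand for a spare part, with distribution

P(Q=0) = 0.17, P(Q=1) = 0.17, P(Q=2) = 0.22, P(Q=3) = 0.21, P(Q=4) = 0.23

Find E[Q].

2.16

E[Q] = Σ q·P(Q=q)
 = 0·0.17 + 1·0.17 + 2·0.22 + 3·0.21 + 4·0.23
 = 0 + 0.17 + 0.44 + 0.63 + 0.92
 = 2.16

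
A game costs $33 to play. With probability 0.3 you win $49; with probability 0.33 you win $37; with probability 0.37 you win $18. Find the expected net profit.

E[payout] = 49·0.3 + 37·0.33 + 18·0.37
 = 14.7 + 12.21 + 6.66
 = 33.57
Net = 33.57 - 33 = 0.57

0.57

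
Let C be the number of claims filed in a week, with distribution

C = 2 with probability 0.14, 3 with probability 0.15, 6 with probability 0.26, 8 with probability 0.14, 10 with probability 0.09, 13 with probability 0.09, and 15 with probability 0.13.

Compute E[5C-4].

E[5C-4] = Σ (5c-4)·P(C=c)
 = 6·0.14 + 11·0.15 + 26·0.26 + 36·0.14 + 46·0.09 + 61·0.09 + 71·0.13
 = 0.84 + 1.65 + 6.76 + 5.04 + 4.14 + 5.49 + 9.23
 = 33.15

33.15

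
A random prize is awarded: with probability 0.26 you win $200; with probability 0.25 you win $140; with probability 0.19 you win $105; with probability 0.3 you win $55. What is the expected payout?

E[payout] = 200·0.26 + 140·0.25 + 105·0.19 + 55·0.3
 = 52 + 35 + 19.95 + 16.5
 = 123.45

123.45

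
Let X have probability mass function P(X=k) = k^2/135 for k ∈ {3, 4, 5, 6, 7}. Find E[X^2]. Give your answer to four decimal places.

E[X^2] = Σ x^2·P(X=x)
 = 9·1/15 + 16·16/135 + 25·5/27 + 36·4/15 + 49·49/135
 = 3/5 + 256/135 + 125/27 + 48/5 + 2401/135
 = 1553/45

34.5111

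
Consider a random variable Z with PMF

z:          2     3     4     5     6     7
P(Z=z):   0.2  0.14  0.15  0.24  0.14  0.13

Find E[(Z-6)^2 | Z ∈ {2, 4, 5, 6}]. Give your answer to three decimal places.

5.534

P(Z ∈ {2, 4, 5, 6}) = 0.2 + 0.15 + 0.24 + 0.14 = 0.73.
E[(Z-6)^2 | Z ∈ {2, 4, 5, 6}] = [16·0.2 + 4·0.15 + 1·0.24 + 0·0.14] / 0.73
 = 4.04 / 0.73
 = 404/73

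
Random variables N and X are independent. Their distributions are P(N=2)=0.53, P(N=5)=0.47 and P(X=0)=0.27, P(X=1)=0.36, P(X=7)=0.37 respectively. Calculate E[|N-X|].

E[|N-X|] = Σ_n Σ_x |n-x| · P(N=n)P(X=x)
 = 2·0.1431 + 1·0.1908 + 5·0.1961 + 5·0.1269 + 4·0.1692 + 2·0.1739
 = 0.2862 + 0.1908 + 0.9805 + 0.6345 + 0.6768 + 0.3478
 = 3.1166

3.1166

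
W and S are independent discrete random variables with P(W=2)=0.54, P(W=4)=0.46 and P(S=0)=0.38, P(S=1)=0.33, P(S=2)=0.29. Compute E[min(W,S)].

0.91

E[min(W,S)] = Σ_w Σ_s min(w,s) · P(W=w)P(S=s)
 = 0·0.2052 + 1·0.1782 + 2·0.1566 + 0·0.1748 + 1·0.1518 + 2·0.1334
 = 0 + 0.1782 + 0.3132 + 0 + 0.1518 + 0.2668
 = 0.91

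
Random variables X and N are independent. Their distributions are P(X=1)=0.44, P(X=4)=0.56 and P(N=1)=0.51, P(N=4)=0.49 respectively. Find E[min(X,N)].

E[min(X,N)] = Σ_x Σ_n min(x,n) · P(X=x)P(N=n)
 = 1·0.2244 + 1·0.2156 + 1·0.2856 + 4·0.2744
 = 0.2244 + 0.2156 + 0.2856 + 1.0976
 = 1.8232

1.8232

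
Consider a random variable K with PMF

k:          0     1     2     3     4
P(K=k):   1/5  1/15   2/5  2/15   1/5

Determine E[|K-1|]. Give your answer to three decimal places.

E[|K-1|] = Σ |k-1|·P(K=k)
 = 1·1/5 + 0·1/15 + 1·2/5 + 2·2/15 + 3·1/5
 = 1/5 + 0 + 2/5 + 4/15 + 3/5
 = 22/15

1.467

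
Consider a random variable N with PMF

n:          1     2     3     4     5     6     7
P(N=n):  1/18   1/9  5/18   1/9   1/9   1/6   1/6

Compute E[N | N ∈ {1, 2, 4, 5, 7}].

P(N ∈ {1, 2, 4, 5, 7}) = 1/18 + 1/9 + 1/9 + 1/9 + 1/6 = 5/9.
E[N | N ∈ {1, 2, 4, 5, 7}] = [1·1/18 + 2·1/9 + 4·1/9 + 5·1/9 + 7·1/6] / (5/9)
 = 22/9 / (5/9)
 = 22/5

4.4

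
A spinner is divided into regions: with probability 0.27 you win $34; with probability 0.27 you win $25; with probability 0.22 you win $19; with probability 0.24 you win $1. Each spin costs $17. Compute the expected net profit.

3.35

E[payout] = 34·0.27 + 25·0.27 + 19·0.22 + 1·0.24
 = 9.18 + 6.75 + 4.18 + 0.24
 = 20.35
Net = 20.35 - 17 = 3.35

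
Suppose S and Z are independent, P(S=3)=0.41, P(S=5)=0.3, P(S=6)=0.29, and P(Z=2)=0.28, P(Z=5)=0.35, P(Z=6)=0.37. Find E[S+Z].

E[S+Z] = Σ_s Σ_z (s+z) · P(S=s)P(Z=z)
 = 5·0.1148 + 8·0.1435 + 9·0.1517 + 7·0.084 + 10·0.105 + 11·0.111 + 8·0.0812 + 11·0.1015 + 12·0.1073
 = 0.574 + 1.148 + 1.3653 + 0.588 + 1.05 + 1.221 + 0.6496 + 1.1165 + 1.2876
 = 9

9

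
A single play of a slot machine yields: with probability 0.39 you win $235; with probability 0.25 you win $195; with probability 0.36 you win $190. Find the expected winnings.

E[payout] = 235·0.39 + 195·0.25 + 190·0.36
 = 91.65 + 48.75 + 68.4
 = 208.8

208.8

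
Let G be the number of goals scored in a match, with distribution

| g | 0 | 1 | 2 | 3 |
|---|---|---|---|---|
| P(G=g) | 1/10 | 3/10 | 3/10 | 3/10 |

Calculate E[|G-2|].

E[|G-2|] = Σ |g-2|·P(G=g)
 = 2·1/10 + 1·3/10 + 0·3/10 + 1·3/10
 = 1/5 + 3/10 + 0 + 3/10
 = 4/5

0.8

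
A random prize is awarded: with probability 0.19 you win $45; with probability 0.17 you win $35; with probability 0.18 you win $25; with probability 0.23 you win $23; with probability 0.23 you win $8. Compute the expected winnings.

26.13

E[payout] = 45·0.19 + 35·0.17 + 25·0.18 + 23·0.23 + 8·0.23
 = 8.55 + 5.95 + 4.5 + 5.29 + 1.84
 = 26.13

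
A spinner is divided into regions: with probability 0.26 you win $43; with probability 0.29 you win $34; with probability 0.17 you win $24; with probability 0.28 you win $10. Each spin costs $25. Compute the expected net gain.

E[payout] = 43·0.26 + 34·0.29 + 24·0.17 + 10·0.28
 = 11.18 + 9.86 + 4.08 + 2.8
 = 27.92
Net = 27.92 - 25 = 2.92

2.92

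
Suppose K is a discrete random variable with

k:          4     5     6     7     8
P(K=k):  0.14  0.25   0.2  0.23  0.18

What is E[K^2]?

E[K^2] = Σ k^2·P(K=k)
 = 16·0.14 + 25·0.25 + 36·0.2 + 49·0.23 + 64·0.18
 = 2.24 + 6.25 + 7.2 + 11.27 + 11.52
 = 38.48

38.48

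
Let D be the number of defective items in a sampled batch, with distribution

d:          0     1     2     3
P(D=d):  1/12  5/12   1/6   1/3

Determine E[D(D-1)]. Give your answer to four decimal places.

E[D(D-1)] = Σ d(d-1)·P(D=d)
 = 0·1/12 + 0·5/12 + 2·1/6 + 6·1/3
 = 0 + 0 + 1/3 + 2
 = 7/3

2.3333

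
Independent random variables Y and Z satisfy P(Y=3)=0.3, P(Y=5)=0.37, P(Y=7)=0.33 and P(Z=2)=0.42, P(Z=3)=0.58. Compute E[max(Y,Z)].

E[max(Y,Z)] = Σ_y Σ_z max(y,z) · P(Y=y)P(Z=z)
 = 3·0.126 + 3·0.174 + 5·0.1554 + 5·0.2146 + 7·0.1386 + 7·0.1914
 = 0.378 + 0.522 + 0.777 + 1.073 + 0.9702 + 1.3398
 = 5.06

5.06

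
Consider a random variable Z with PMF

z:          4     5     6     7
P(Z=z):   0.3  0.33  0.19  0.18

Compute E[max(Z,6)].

E[max(Z,6)] = Σ max(z,6)·P(Z=z)
 = 6·0.3 + 6·0.33 + 6·0.19 + 7·0.18
 = 1.8 + 1.98 + 1.14 + 1.26
 = 6.18

6.18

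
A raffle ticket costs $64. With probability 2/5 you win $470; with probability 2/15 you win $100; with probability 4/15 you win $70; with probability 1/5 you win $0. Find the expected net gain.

E[payout] = 470·2/5 + 100·2/15 + 70·4/15 + 0·1/5
 = 188 + 40/3 + 56/3 + 0
 = 220
Net = 220 - 64 = 156

156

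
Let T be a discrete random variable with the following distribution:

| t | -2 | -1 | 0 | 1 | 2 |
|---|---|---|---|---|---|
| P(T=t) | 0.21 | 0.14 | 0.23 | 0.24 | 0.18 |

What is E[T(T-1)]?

1.9

E[T(T-1)] = Σ t(t-1)·P(T=t)
 = 6·0.21 + 2·0.14 + 0·0.23 + 0·0.24 + 2·0.18
 = 1.26 + 0.28 + 0 + 0 + 0.36
 = 1.9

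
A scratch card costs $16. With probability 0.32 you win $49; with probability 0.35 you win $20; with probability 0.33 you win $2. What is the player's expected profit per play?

E[payout] = 49·0.32 + 20·0.35 + 2·0.33
 = 15.68 + 7 + 0.66
 = 23.34
Net = 23.34 - 16 = 7.34

7.34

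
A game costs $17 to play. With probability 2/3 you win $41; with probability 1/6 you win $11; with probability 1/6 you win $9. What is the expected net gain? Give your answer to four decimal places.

13.6667

E[payout] = 41·2/3 + 11·1/6 + 9·1/6
 = 82/3 + 11/6 + 3/2
 = 92/3
Net = 92/3 - 17 = 41/3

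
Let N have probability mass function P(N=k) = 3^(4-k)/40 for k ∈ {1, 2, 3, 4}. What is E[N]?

E[N] = Σ n·P(N=n)
 = 1·27/40 + 2·9/40 + 3·3/40 + 4·1/40
 = 27/40 + 9/20 + 9/40 + 1/10
 = 29/20

1.45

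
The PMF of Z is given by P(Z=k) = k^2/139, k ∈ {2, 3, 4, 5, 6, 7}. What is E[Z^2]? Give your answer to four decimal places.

E[Z^2] = Σ z^2·P(Z=z)
 = 4·4/139 + 9·9/139 + 16·16/139 + 25·25/139 + 36·36/139 + 49·49/139
 = 16/139 + 81/139 + 256/139 + 625/139 + 1296/139 + 2401/139
 = 4675/139

33.6331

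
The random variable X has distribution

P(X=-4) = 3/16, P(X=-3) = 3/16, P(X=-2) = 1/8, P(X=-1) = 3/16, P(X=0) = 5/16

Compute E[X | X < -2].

P(X < -2) = 3/16 + 3/16 = 3/8.
E[X | X < -2] = [(-4)·3/16 + (-3)·3/16] / (3/8)
 = -21/16 / (3/8)
 = -7/2

-3.5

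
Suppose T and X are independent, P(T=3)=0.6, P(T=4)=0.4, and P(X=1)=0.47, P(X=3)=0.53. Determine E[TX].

E[TX] = Σ_t Σ_x tx · P(T=t)P(X=x)
 = 3·0.282 + 9·0.318 + 4·0.188 + 12·0.212
 = 0.846 + 2.862 + 0.752 + 2.544
 = 7.004

7.004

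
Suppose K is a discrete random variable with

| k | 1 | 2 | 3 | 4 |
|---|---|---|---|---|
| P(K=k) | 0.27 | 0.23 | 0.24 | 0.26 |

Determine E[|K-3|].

E[|K-3|] = Σ |k-3|·P(K=k)
 = 2·0.27 + 1·0.23 + 0·0.24 + 1·0.26
 = 0.54 + 0.23 + 0 + 0.26
 = 1.03

1.03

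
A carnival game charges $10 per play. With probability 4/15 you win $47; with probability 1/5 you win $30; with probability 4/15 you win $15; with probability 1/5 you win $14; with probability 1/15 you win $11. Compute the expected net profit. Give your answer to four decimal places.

E[payout] = 47·4/15 + 30·1/5 + 15·4/15 + 14·1/5 + 11·1/15
 = 188/15 + 6 + 4 + 14/5 + 11/15
 = 391/15
Net = 391/15 - 10 = 241/15

16.0667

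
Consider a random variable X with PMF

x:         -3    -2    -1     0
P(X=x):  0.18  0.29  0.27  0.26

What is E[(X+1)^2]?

E[(X+1)^2] = Σ (x+1)^2·P(X=x)
 = 4·0.18 + 1·0.29 + 0·0.27 + 1·0.26
 = 0.72 + 0.29 + 0 + 0.26
 = 1.27

1.27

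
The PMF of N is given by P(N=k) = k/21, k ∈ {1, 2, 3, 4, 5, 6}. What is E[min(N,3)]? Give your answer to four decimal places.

E[min(N,3)] = Σ min(n,3)·P(N=n)
 = 1·1/21 + 2·2/21 + 3·1/7 + 3·4/21 + 3·5/21 + 3·2/7
 = 1/21 + 4/21 + 3/7 + 4/7 + 5/7 + 6/7
 = 59/21

2.8095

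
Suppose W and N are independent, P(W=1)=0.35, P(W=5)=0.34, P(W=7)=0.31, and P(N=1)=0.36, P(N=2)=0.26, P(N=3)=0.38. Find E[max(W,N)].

E[max(W,N)] = Σ_w Σ_n max(w,n) · P(W=w)P(N=n)
 = 1·0.126 + 2·0.091 + 3·0.133 + 5·0.1224 + 5·0.0884 + 5·0.1292 + 7·0.1116 + 7·0.0806 + 7·0.1178
 = 0.126 + 0.182 + 0.399 + 0.612 + 0.442 + 0.646 + 0.7812 + 0.5642 + 0.8246
 = 4.577

4.577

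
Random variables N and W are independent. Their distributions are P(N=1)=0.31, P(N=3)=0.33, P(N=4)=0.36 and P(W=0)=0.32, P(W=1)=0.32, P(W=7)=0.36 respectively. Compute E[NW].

E[NW] = Σ_n Σ_w nw · P(N=n)P(W=w)
 = 0·0.0992 + 1·0.0992 + 7·0.1116 + 0·0.1056 + 3·0.1056 + 21·0.1188 + 0·0.1152 + 4·0.1152 + 28·0.1296
 = 0 + 0.0992 + 0.7812 + 0 + 0.3168 + 2.4948 + 0 + 0.4608 + 3.6288
 = 7.7816

7.7816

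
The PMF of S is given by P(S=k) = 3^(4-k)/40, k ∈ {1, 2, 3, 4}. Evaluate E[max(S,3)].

3.025

E[max(S,3)] = Σ max(s,3)·P(S=s)
 = 3·27/40 + 3·9/40 + 3·3/40 + 4·1/40
 = 81/40 + 27/40 + 9/40 + 1/10
 = 121/40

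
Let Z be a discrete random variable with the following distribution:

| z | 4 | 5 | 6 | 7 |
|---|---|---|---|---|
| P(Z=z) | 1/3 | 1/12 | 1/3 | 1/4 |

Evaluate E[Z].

E[Z] = Σ z·P(Z=z)
 = 4·1/3 + 5·1/12 + 6·1/3 + 7·1/4
 = 4/3 + 5/12 + 2 + 7/4
 = 11/2

5.5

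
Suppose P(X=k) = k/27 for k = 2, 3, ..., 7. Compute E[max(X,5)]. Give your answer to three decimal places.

5.741

E[max(X,5)] = Σ max(x,5)·P(X=x)
 = 5·2/27 + 5·1/9 + 5·4/27 + 5·5/27 + 6·2/9 + 7·7/27
 = 10/27 + 5/9 + 20/27 + 25/27 + 4/3 + 49/27
 = 155/27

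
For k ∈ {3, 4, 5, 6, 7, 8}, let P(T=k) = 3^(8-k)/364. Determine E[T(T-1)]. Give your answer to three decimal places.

E[T(T-1)] = Σ t(t-1)·P(T=t)
 = 6·243/364 + 12·81/364 + 20·27/364 + 30·9/364 + 42·3/364 + 56·1/364
 = 729/182 + 243/91 + 135/91 + 135/182 + 9/26 + 2/13
 = 1711/182

9.401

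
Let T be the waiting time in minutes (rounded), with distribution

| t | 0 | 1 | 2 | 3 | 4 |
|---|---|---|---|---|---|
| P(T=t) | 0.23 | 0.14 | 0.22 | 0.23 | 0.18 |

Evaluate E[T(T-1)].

E[T(T-1)] = Σ t(t-1)·P(T=t)
 = 0·0.23 + 0·0.14 + 2·0.22 + 6·0.23 + 12·0.18
 = 0 + 0 + 0.44 + 1.38 + 2.16
 = 3.98

3.98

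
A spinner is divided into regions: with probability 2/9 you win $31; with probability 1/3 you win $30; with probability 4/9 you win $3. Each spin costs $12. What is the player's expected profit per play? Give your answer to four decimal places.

E[payout] = 31·2/9 + 30·1/3 + 3·4/9
 = 62/9 + 10 + 4/3
 = 164/9
Net = 164/9 - 12 = 56/9

6.2222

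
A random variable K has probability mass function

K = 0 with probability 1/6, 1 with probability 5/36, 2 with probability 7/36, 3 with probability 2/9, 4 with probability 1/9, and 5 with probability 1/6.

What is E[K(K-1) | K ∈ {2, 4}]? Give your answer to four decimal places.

P(K ∈ {2, 4}) = 7/36 + 1/9 = 11/36.
E[K(K-1) | K ∈ {2, 4}] = [2·7/36 + 12·1/9] / (11/36)
 = 31/18 / (11/36)
 = 62/11

5.6364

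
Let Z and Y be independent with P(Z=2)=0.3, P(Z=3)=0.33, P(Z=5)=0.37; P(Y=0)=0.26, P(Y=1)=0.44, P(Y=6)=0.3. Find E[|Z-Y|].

2.736

E[|Z-Y|] = Σ_z Σ_y |z-y| · P(Z=z)P(Y=y)
 = 2·0.078 + 1·0.132 + 4·0.09 + 3·0.0858 + 2·0.1452 + 3·0.099 + 5·0.0962 + 4·0.1628 + 1·0.111
 = 0.156 + 0.132 + 0.36 + 0.2574 + 0.2904 + 0.297 + 0.481 + 0.6512 + 0.111
 = 2.736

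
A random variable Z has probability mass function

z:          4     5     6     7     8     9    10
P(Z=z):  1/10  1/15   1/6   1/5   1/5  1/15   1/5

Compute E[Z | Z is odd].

7

P(Z is odd) = 1/15 + 1/5 + 1/15 = 1/3.
E[Z | Z is odd] = [5·1/15 + 7·1/5 + 9·1/15] / (1/3)
 = 7/3 / (1/3)
 = 7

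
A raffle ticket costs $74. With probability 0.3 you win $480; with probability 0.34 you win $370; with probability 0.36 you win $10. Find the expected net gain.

E[payout] = 480·0.3 + 370·0.34 + 10·0.36
 = 144 + 125.8 + 3.6
 = 273.4
Net = 273.4 - 74 = 199.4

199.4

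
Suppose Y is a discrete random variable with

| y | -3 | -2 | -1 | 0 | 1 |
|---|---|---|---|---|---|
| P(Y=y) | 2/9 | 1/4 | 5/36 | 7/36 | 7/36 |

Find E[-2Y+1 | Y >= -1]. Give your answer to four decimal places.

P(Y >= -1) = 5/36 + 7/36 + 7/36 = 19/36.
E[-2Y+1 | Y >= -1] = [3·5/36 + 1·7/36 + (-1)·7/36] / (19/36)
 = 5/12 / (19/36)
 = 15/19

0.7895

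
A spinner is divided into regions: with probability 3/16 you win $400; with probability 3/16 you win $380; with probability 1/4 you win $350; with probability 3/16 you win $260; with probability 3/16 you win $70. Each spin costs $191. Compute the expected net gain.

104.625

E[payout] = 400·3/16 + 380·3/16 + 350·1/4 + 260·3/16 + 70·3/16
 = 75 + 285/4 + 175/2 + 195/4 + 105/8
 = 2365/8
Net = 2365/8 - 191 = 837/8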